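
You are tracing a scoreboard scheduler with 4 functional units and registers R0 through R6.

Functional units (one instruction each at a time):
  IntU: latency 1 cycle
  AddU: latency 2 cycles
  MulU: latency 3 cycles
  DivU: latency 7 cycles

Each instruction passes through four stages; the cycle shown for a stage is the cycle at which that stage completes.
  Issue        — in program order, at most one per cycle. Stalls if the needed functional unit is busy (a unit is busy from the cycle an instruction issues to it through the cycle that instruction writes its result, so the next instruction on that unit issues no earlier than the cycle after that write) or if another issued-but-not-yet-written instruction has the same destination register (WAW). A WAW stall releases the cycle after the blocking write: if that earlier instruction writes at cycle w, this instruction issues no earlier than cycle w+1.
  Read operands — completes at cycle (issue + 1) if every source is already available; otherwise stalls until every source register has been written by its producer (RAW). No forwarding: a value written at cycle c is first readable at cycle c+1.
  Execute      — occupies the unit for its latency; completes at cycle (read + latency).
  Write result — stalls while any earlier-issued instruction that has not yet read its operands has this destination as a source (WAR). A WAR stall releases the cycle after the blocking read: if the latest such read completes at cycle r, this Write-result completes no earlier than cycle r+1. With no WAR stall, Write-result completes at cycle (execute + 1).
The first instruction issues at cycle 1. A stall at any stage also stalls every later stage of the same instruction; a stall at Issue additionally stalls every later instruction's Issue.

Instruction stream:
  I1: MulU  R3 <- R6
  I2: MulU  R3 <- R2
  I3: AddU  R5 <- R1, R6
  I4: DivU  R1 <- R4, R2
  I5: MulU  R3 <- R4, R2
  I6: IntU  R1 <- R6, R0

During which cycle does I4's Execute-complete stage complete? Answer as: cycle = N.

[I1] 1/2/5/6
[I2] 7/8/11/12  (struct: MulU busy until I1 writes@6)
[I3] 8/9/11/12
[I4] 9/10/17/18
[I5] 13/14/17/18  (struct: MulU busy until I2 writes@12)
[I6] 19/20/21/22  (WAW R1: wait I4 write@18)

cycle = 17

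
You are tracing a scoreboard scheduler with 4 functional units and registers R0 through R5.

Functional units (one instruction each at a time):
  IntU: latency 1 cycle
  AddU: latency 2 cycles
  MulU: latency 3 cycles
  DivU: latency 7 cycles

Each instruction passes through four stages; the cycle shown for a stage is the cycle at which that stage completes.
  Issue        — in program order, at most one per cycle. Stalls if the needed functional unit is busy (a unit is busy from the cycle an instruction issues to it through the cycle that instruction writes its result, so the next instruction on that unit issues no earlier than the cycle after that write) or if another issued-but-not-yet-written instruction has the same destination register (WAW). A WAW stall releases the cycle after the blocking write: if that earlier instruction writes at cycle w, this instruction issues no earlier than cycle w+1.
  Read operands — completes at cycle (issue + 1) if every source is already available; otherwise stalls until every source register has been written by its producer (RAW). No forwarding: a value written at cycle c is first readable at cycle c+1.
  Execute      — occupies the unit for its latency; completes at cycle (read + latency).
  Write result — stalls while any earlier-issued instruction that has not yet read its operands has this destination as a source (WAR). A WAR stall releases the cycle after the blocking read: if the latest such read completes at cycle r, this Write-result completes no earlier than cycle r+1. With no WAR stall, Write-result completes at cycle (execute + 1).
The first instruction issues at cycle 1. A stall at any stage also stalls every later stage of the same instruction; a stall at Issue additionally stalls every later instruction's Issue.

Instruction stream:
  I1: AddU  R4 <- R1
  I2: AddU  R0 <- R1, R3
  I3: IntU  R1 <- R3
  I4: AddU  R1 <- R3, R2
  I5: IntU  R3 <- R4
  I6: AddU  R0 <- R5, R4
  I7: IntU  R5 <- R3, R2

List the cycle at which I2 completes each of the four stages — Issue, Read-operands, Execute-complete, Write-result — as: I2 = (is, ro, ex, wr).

I2 = (6, 7, 9, 10)

c1: I1→AddU
c2: I1 RO
c4: I1 EX
c5: I1 WR R4
c6: I2→AddU
c7: I2 RO | I3→IntU
c8: I3 RO
c9: I2 EX | I3 EX
c10: I2 WR R0 | I3 WR R1
c11: I4→AddU
c12: I4 RO | I5→IntU
c13: I5 RO
c14: I4 EX | I5 EX
c15: I4 WR R1 | I5 WR R3
c16: I6→AddU
c17: I6 RO | I7→IntU
c18: I7 RO
c19: I6 EX | I7 EX
c20: I6 WR R0 | I7 WR R5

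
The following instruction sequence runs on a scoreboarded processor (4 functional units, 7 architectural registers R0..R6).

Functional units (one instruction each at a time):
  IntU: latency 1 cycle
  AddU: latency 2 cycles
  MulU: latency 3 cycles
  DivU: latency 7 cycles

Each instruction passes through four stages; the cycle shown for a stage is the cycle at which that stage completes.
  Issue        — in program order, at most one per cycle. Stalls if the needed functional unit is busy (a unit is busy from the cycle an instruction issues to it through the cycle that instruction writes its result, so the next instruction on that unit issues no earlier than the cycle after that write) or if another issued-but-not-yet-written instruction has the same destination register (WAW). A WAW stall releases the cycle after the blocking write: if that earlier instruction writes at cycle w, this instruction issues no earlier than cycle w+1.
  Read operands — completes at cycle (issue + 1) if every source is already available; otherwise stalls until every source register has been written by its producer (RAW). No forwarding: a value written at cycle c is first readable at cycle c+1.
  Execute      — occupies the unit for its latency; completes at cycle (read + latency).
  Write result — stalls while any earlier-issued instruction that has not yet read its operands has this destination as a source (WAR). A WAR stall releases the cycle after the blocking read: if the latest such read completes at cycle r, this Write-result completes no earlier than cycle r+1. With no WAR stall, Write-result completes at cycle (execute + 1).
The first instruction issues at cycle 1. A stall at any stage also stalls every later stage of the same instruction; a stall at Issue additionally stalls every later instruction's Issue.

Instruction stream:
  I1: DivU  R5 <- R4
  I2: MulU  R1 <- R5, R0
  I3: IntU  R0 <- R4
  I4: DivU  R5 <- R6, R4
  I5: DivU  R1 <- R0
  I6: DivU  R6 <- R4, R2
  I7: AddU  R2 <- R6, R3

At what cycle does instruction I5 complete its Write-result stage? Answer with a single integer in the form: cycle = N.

cycle = 30

[1] I1 dispatched to DivU
[2] I1 operands ready; I2 dispatched to MulU
[3] I3 dispatched to IntU
[4] I3 operands ready
[5] I3 complete
[9] I1 complete
[10] R5←I1
[11] I2 operands ready; I4 dispatched to DivU
[12] R0←I3; I4 operands ready
[14] I2 complete
[15] R1←I2
[19] I4 complete
[20] R5←I4
[21] I5 dispatched to DivU
[22] I5 operands ready
[29] I5 complete
[30] R1←I5
[31] I6 dispatched to DivU
[32] I6 operands ready; I7 dispatched to AddU
[39] I6 complete
[40] R6←I6
[41] I7 operands ready
[43] I7 complete
[44] R2←I7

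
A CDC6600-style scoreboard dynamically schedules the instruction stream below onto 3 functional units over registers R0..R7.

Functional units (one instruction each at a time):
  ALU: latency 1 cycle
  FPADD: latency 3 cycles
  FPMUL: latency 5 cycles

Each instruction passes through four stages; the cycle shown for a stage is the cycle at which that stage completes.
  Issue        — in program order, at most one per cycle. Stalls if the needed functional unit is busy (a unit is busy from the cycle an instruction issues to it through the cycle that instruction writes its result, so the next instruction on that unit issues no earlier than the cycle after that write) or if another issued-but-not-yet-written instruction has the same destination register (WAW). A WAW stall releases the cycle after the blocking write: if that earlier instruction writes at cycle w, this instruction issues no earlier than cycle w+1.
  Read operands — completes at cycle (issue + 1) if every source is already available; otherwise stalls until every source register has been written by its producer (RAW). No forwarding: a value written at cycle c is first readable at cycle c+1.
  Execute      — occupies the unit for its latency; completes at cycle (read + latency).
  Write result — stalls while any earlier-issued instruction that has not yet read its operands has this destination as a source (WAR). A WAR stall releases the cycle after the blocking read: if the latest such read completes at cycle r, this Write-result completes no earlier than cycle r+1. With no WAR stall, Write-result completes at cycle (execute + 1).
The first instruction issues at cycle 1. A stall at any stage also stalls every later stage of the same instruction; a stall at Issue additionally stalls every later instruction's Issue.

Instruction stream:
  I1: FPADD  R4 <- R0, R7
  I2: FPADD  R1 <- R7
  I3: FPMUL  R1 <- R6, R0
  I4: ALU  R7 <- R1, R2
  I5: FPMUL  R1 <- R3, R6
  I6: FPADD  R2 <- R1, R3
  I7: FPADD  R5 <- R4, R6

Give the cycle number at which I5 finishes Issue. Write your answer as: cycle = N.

I1: IS=1 RO=2 EX=5 WR=6
I2: IS=7 RO=8 EX=11 WR=12  [struct: FPADD busy until I1 writes@6]
I3: IS=13 RO=14 EX=19 WR=20  [WAW R1: wait I2 write@12]
I4: IS=14 RO=21 EX=22 WR=23  [RAW R1: wait I3 write@20]
I5: IS=21 RO=22 EX=27 WR=28  [struct: FPMUL busy until I3 writes@20]
I6: IS=22 RO=29 EX=32 WR=33  [RAW R1: wait I5 write@28]
I7: IS=34 RO=35 EX=38 WR=39  [struct: FPADD busy until I6 writes@33]

cycle = 21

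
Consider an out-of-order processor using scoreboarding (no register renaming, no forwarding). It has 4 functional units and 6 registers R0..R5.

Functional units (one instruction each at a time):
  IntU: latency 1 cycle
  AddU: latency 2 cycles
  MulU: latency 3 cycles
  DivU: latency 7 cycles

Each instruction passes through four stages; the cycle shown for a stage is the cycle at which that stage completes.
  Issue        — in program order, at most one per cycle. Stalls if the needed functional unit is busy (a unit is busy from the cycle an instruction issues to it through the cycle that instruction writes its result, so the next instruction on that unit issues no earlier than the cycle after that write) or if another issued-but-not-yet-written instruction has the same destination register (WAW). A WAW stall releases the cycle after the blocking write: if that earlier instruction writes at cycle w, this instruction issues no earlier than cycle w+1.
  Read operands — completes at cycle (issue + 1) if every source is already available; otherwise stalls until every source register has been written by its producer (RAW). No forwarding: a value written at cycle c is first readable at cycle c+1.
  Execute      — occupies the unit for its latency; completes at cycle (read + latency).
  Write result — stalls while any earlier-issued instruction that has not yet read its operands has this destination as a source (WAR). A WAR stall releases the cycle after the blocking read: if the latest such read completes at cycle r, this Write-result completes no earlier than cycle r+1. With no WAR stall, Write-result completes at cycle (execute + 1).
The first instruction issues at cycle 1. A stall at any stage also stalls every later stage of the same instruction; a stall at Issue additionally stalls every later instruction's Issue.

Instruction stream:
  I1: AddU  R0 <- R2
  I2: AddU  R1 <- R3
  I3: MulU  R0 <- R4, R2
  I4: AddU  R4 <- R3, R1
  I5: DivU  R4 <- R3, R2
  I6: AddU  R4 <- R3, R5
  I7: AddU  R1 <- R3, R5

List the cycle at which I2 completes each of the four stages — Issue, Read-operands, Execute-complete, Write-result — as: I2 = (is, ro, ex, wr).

I1: IS=1 RO=2 EX=4 WR=5
I2: IS=6 RO=7 EX=9 WR=10  [struct: AddU busy until I1 writes@5]
I3: IS=7 RO=8 EX=11 WR=12
I4: IS=11 RO=12 EX=14 WR=15  [struct: AddU busy until I2 writes@10]
I5: IS=16 RO=17 EX=24 WR=25  [WAW R4: wait I4 write@15]
I6: IS=26 RO=27 EX=29 WR=30  [WAW R4: wait I5 write@25]
I7: IS=31 RO=32 EX=34 WR=35  [struct: AddU busy until I6 writes@30]

I2 = (6, 7, 9, 10)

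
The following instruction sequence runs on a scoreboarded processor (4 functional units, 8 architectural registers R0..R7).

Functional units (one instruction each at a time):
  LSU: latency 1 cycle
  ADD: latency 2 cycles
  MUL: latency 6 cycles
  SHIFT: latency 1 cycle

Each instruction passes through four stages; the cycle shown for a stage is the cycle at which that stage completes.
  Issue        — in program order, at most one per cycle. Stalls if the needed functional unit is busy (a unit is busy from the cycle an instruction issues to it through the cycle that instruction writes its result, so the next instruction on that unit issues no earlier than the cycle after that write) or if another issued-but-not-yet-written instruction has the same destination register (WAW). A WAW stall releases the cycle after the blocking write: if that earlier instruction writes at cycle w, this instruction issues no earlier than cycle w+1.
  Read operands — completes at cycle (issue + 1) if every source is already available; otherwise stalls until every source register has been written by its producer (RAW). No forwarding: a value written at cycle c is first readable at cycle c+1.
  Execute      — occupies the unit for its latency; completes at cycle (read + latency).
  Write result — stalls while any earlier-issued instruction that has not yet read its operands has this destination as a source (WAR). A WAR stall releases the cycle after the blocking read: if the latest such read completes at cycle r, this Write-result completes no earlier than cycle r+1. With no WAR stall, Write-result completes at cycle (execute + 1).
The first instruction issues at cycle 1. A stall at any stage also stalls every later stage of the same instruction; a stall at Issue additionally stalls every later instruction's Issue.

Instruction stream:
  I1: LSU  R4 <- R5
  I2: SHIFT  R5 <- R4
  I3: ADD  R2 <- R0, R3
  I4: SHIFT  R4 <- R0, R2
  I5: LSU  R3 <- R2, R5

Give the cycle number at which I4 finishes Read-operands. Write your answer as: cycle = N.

cycle = 9

[1] I1→LSU
[2] I1 RO; I2→SHIFT
[3] I1 EX; I3→ADD
[4] I1 WR R4; I3 RO
[5] I2 RO
[6] I2 EX; I3 EX
[7] I2 WR R5; I3 WR R2
[8] I4→SHIFT
[9] I4 RO; I5→LSU
[10] I4 EX; I5 RO
[11] I4 WR R4; I5 EX
[12] I5 WR R3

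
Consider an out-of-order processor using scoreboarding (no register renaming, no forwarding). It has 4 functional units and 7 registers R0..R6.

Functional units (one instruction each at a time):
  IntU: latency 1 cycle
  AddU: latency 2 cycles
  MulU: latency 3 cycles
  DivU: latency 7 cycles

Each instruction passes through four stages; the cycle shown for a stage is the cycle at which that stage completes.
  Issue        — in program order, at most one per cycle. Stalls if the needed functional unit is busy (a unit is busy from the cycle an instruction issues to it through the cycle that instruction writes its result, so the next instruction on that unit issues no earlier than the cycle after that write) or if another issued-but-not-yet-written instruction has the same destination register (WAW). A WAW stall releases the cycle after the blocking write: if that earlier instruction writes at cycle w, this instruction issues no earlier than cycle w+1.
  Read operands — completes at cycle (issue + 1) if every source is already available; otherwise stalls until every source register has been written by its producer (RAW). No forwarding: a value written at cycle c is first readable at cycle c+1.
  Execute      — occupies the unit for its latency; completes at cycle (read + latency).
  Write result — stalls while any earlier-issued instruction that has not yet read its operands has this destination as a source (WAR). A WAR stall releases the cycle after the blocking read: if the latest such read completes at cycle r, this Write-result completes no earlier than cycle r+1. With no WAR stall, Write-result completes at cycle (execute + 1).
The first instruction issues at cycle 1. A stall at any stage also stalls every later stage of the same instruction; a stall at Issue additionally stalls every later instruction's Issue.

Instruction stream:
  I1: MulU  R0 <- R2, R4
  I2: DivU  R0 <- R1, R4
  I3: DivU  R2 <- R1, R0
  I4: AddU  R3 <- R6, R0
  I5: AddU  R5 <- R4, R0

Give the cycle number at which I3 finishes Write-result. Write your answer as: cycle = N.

cycle = 26

I1: IS=1 RO=2 EX=5 WR=6
I2: IS=7 RO=8 EX=15 WR=16  [WAW R0: wait I1 write@6]
I3: IS=17 RO=18 EX=25 WR=26  [struct: DivU busy until I2 writes@16]
I4: IS=18 RO=19 EX=21 WR=22
I5: IS=23 RO=24 EX=26 WR=27  [struct: AddU busy until I4 writes@22]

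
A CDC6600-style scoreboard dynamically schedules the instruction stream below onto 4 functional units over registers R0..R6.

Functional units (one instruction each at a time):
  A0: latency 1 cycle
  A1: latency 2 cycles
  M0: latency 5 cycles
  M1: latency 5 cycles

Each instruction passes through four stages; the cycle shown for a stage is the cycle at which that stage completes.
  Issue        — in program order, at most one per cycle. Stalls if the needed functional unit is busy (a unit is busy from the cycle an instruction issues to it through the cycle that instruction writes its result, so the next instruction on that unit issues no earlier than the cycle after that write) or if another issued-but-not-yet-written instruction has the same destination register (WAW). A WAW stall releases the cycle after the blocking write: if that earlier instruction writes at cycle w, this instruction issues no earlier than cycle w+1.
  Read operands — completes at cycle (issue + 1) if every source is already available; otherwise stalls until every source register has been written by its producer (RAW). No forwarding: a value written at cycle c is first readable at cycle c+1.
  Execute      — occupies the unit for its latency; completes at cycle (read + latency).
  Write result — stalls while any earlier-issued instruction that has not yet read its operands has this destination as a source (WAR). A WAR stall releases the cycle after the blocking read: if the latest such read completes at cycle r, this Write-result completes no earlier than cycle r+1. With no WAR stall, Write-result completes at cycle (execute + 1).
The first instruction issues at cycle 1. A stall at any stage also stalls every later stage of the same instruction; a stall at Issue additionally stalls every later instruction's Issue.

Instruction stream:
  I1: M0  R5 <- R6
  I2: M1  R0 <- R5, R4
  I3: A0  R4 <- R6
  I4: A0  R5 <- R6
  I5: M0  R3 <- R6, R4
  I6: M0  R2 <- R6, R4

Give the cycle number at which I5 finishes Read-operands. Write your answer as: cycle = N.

cycle = 13

t=1  I1→M0
t=2  I1 RO | I2→M1
t=3  I3→A0
t=4  I3 RO
t=5  I3 EX
t=7  I1 EX
t=8  I1 WR R5
t=9  I2 RO
t=10  I3 WR R4
t=11  I4→A0
t=12  I4 RO | I5→M0
t=13  I4 EX | I5 RO
t=14  I2 EX | I4 WR R5
t=15  I2 WR R0
t=18  I5 EX
t=19  I5 WR R3
t=20  I6→M0
t=21  I6 RO
t=26  I6 EX
t=27  I6 WR R2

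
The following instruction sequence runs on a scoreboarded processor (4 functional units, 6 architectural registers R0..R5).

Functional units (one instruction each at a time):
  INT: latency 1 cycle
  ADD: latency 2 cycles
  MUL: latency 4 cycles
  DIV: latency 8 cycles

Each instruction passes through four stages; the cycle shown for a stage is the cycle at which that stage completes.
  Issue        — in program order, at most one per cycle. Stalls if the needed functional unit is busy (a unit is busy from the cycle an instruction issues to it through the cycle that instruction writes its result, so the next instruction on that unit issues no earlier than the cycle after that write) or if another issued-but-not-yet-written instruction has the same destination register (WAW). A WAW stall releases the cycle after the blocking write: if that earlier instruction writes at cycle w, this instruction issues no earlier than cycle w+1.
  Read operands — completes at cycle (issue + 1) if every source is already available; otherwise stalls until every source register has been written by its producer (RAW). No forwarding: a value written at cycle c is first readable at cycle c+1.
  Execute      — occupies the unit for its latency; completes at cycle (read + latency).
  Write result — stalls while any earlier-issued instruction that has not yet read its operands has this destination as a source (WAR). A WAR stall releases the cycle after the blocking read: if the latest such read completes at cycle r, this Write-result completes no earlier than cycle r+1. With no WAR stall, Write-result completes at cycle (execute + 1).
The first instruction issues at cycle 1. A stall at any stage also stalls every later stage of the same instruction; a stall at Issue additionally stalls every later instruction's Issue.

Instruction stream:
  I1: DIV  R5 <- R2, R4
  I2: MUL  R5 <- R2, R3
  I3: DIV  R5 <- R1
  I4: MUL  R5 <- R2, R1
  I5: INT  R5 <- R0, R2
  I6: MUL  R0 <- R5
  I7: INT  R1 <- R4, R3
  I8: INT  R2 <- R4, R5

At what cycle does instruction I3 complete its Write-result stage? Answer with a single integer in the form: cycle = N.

[I1] 1/2/10/11
[I2] 12/13/17/18  (WAW R5: wait I1 write@11)
[I3] 19/20/28/29  (WAW R5: wait I2 write@18)
[I4] 30/31/35/36  (WAW R5: wait I3 write@29)
[I5] 37/38/39/40  (WAW R5: wait I4 write@36)
[I6] 38/41/45/46  (RAW R5: wait I5 write@40)
[I7] 41/42/43/44  (struct: INT busy until I5 writes@40)
[I8] 45/46/47/48  (struct: INT busy until I7 writes@44)

cycle = 29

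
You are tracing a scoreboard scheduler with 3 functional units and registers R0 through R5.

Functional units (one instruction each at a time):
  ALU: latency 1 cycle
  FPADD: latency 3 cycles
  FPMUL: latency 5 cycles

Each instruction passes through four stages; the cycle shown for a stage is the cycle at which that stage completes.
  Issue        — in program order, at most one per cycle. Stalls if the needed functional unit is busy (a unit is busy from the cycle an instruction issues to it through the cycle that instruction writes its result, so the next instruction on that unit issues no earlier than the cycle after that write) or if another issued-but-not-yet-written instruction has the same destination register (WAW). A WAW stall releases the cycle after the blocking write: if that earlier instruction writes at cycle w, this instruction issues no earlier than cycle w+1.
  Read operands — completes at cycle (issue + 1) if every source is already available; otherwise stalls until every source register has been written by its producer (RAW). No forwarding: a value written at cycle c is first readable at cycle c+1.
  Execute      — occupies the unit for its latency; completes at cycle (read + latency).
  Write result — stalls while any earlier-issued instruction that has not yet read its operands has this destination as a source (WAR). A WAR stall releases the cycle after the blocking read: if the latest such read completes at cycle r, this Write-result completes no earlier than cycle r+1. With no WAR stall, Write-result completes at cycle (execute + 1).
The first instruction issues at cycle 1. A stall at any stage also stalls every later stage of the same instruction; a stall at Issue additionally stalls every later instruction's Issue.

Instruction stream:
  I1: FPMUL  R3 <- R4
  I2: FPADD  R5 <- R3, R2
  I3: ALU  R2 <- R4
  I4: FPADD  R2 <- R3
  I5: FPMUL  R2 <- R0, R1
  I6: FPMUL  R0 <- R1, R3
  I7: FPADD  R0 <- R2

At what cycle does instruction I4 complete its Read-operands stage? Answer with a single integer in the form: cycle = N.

[1] I1 dispatched to FPMUL
[2] I1 operands ready, I2 dispatched to FPADD
[3] I3 dispatched to ALU
[4] I3 operands ready
[5] I3 complete
[7] I1 complete
[8] R3←I1
[9] I2 operands ready
[10] R2←I3
[12] I2 complete
[13] R5←I2
[14] I4 dispatched to FPADD
[15] I4 operands ready
[18] I4 complete
[19] R2←I4
[20] I5 dispatched to FPMUL
[21] I5 operands ready
[26] I5 complete
[27] R2←I5
[28] I6 dispatched to FPMUL
[29] I6 operands ready
[34] I6 complete
[35] R0←I6
[36] I7 dispatched to FPADD
[37] I7 operands ready
[40] I7 complete
[41] R0←I7

cycle = 15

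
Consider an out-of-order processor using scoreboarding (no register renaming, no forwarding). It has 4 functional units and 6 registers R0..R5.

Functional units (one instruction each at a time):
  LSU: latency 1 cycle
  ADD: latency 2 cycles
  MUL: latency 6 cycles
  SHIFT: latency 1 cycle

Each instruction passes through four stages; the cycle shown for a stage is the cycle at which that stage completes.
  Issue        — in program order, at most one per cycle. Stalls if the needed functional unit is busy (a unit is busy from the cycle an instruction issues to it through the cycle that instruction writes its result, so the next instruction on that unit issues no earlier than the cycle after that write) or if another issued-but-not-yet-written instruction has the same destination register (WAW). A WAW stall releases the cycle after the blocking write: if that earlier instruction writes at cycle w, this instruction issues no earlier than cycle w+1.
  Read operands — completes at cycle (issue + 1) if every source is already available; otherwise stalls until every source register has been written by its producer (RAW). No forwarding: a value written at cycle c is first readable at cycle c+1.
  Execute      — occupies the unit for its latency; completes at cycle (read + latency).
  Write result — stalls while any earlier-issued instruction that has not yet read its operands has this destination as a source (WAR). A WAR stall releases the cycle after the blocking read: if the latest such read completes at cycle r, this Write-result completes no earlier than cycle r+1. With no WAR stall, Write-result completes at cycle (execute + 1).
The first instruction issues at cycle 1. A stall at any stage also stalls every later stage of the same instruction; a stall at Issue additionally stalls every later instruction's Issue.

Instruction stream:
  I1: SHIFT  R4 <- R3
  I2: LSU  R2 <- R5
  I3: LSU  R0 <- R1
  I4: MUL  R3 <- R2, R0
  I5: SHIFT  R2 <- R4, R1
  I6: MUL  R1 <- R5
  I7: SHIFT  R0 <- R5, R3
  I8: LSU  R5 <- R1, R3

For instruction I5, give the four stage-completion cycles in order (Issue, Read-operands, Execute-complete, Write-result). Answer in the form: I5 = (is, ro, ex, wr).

I5 = (8, 9, 10, 11)

t=1  I1 issues→SHIFT
t=2  I1 reads; I2 issues→LSU
t=3  I1 exec-done; I2 reads
t=4  I1 writes R4; I2 exec-done
t=5  I2 writes R2
t=6  I3 issues→LSU
t=7  I3 reads; I4 issues→MUL
t=8  I3 exec-done; I5 issues→SHIFT
t=9  I3 writes R0; I5 reads
t=10  I4 reads; I5 exec-done
t=11  I5 writes R2
t=16  I4 exec-done
t=17  I4 writes R3
t=18  I6 issues→MUL
t=19  I6 reads; I7 issues→SHIFT
t=20  I7 reads; I8 issues→LSU
t=21  I7 exec-done
t=22  I7 writes R0
t=25  I6 exec-done
t=26  I6 writes R1
t=27  I8 reads
t=28  I8 exec-done
t=29  I8 writes R5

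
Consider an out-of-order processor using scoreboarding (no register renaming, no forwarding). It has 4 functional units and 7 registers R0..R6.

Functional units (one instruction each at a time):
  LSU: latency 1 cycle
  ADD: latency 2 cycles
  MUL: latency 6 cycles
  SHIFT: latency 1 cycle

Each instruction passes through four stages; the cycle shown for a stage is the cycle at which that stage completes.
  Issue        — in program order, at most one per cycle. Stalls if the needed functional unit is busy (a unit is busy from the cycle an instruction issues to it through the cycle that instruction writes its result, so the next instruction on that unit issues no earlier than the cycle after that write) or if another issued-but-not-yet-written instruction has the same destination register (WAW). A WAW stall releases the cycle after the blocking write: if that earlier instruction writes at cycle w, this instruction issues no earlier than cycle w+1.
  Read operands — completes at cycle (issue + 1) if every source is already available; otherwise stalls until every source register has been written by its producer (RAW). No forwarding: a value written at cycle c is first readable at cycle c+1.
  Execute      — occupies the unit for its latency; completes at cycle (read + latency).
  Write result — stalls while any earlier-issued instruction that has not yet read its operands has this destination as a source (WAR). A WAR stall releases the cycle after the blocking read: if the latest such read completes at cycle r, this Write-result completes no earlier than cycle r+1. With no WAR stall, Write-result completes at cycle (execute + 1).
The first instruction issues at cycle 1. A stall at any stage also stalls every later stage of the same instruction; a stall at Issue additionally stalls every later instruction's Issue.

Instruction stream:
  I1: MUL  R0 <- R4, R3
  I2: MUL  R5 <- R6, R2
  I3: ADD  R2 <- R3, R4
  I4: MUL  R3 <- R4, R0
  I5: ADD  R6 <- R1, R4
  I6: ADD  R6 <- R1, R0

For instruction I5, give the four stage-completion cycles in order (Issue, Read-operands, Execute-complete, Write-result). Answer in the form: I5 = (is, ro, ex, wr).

I5 = (20, 21, 23, 24)

I1: IS=1 RO=2 EX=8 WR=9
I2: IS=10 RO=11 EX=17 WR=18  [struct: MUL busy until I1 writes@9]
I3: IS=11 RO=12 EX=14 WR=15
I4: IS=19 RO=20 EX=26 WR=27  [struct: MUL busy until I2 writes@18]
I5: IS=20 RO=21 EX=23 WR=24
I6: IS=25 RO=26 EX=28 WR=29  [struct: ADD busy until I5 writes@24]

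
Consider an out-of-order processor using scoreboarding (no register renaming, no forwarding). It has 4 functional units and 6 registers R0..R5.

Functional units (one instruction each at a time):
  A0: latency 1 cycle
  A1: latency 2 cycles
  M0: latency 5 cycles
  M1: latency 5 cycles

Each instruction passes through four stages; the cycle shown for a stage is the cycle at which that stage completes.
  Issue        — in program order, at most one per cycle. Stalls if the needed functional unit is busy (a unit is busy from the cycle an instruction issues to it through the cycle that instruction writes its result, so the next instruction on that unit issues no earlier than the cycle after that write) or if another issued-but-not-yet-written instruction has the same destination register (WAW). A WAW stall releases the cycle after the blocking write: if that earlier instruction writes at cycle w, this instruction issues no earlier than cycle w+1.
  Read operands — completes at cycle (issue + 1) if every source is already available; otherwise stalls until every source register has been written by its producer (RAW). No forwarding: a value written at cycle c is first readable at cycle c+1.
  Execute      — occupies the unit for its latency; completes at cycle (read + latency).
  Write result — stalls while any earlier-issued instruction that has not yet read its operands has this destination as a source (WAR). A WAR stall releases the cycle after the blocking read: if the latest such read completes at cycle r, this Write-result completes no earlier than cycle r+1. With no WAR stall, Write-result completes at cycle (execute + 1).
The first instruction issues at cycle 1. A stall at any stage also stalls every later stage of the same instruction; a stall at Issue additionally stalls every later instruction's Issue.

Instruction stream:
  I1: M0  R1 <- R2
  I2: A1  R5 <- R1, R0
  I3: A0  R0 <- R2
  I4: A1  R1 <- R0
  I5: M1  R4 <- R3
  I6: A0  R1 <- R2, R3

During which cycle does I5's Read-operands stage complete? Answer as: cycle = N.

cycle = 15

c1: I1 issues→M0
c2: I1 reads · I2 issues→A1
c3: I3 issues→A0
c4: I3 reads
c5: I3 exec-done
c7: I1 exec-done
c8: I1 writes R1
c9: I2 reads
c10: I3 writes R0
c11: I2 exec-done
c12: I2 writes R5
c13: I4 issues→A1
c14: I4 reads · I5 issues→M1
c15: I5 reads
c16: I4 exec-done
c17: I4 writes R1
c18: I6 issues→A0
c19: I6 reads
c20: I5 exec-done · I6 exec-done
c21: I5 writes R4 · I6 writes R1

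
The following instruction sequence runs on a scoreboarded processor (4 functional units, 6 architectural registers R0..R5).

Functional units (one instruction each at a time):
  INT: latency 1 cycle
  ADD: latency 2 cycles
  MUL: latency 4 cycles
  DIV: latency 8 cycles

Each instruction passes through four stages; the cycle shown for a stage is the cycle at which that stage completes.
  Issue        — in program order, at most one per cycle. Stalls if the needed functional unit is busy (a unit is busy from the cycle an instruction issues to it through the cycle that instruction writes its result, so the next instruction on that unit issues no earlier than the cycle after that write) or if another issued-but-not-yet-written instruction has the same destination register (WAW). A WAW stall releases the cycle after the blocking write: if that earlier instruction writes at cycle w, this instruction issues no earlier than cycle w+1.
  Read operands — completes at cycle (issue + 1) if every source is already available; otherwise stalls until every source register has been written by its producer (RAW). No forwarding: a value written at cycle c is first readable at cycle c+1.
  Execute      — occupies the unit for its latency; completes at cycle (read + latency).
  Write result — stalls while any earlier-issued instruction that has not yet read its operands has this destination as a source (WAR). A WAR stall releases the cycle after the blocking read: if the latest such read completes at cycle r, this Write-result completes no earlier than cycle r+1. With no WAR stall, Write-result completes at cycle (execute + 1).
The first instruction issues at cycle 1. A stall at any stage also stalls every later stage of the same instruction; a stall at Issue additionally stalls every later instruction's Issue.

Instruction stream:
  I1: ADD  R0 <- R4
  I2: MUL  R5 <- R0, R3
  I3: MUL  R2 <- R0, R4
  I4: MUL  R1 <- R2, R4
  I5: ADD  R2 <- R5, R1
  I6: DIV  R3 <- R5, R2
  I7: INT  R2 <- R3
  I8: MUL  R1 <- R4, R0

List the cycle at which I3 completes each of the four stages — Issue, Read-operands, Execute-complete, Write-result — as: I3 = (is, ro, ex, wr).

I3 = (12, 13, 17, 18)

I1: IS=1 RO=2 EX=4 WR=5
I2: IS=2 RO=6 EX=10 WR=11  [RAW R0: wait I1 write@5]
I3: IS=12 RO=13 EX=17 WR=18  [struct: MUL busy until I2 writes@11]
I4: IS=19 RO=20 EX=24 WR=25  [struct: MUL busy until I3 writes@18]
I5: IS=20 RO=26 EX=28 WR=29  [RAW R1: wait I4 write@25]
I6: IS=21 RO=30 EX=38 WR=39  [RAW R2: wait I5 write@29]
I7: IS=30 RO=40 EX=41 WR=42  [WAW R2: wait I5 write@29; RAW R3: wait I6 write@39]
I8: IS=31 RO=32 EX=36 WR=37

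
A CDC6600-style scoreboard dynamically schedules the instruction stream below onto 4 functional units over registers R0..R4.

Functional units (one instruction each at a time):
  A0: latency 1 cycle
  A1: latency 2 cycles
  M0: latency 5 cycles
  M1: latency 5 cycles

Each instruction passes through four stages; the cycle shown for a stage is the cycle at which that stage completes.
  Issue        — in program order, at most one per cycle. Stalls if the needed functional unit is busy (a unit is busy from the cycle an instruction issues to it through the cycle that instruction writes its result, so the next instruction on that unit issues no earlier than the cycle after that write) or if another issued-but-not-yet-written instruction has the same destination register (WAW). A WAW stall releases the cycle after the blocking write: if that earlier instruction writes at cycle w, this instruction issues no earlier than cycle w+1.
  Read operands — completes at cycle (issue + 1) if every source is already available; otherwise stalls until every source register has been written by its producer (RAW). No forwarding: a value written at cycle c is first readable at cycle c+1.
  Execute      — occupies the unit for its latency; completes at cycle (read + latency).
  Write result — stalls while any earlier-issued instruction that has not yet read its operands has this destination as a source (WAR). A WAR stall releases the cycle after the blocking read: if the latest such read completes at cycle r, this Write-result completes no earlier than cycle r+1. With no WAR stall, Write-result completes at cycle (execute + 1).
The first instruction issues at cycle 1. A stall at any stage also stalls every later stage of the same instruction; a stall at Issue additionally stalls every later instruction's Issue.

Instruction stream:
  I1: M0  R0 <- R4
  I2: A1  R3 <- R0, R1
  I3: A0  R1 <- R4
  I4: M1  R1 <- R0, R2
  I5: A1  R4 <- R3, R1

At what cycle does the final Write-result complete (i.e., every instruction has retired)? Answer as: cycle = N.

cycle = 22

cycle 1: I1 issues→M0
cycle 2: I1 reads; I2 issues→A1
cycle 3: I3 issues→A0
cycle 4: I3 reads
cycle 5: I3 exec-done
cycle 7: I1 exec-done
cycle 8: I1 writes R0
cycle 9: I2 reads
cycle 10: I3 writes R1
cycle 11: I2 exec-done; I4 issues→M1
cycle 12: I2 writes R3; I4 reads
cycle 13: I5 issues→A1
cycle 17: I4 exec-done
cycle 18: I4 writes R1
cycle 19: I5 reads
cycle 21: I5 exec-done
cycle 22: I5 writes R4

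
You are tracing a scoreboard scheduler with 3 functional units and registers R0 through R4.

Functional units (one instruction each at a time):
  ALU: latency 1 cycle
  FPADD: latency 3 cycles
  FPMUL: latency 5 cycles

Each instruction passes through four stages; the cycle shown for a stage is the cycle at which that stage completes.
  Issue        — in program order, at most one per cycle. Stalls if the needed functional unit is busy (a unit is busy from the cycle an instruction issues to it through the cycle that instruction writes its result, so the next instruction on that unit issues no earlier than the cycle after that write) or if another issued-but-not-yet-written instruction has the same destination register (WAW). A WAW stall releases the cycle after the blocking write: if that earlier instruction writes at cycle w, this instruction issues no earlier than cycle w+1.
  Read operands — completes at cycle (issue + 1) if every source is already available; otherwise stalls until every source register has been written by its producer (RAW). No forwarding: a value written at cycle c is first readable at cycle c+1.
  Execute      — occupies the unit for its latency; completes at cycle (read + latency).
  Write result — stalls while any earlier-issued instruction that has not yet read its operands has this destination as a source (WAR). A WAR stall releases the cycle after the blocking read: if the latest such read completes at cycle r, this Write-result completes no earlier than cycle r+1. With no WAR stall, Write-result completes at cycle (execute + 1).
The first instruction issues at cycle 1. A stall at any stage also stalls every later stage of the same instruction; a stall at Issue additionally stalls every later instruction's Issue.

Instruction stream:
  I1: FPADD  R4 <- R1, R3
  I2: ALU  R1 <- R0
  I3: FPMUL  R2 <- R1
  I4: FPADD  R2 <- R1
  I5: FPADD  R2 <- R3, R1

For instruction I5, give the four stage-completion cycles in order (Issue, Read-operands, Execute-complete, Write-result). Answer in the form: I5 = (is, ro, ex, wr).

I5 = (19, 20, 23, 24)

  I1 | 1 | 2 | 5 | 6
  I2 | 2 | 3 | 4 | 5
  I3 | 3 | 6 | 11 | 12   RAW R1: wait I2 write@5
  I4 | 13 | 14 | 17 | 18   WAW R2: wait I3 write@12
  I5 | 19 | 20 | 23 | 24   struct: FPADD busy until I4 writes@18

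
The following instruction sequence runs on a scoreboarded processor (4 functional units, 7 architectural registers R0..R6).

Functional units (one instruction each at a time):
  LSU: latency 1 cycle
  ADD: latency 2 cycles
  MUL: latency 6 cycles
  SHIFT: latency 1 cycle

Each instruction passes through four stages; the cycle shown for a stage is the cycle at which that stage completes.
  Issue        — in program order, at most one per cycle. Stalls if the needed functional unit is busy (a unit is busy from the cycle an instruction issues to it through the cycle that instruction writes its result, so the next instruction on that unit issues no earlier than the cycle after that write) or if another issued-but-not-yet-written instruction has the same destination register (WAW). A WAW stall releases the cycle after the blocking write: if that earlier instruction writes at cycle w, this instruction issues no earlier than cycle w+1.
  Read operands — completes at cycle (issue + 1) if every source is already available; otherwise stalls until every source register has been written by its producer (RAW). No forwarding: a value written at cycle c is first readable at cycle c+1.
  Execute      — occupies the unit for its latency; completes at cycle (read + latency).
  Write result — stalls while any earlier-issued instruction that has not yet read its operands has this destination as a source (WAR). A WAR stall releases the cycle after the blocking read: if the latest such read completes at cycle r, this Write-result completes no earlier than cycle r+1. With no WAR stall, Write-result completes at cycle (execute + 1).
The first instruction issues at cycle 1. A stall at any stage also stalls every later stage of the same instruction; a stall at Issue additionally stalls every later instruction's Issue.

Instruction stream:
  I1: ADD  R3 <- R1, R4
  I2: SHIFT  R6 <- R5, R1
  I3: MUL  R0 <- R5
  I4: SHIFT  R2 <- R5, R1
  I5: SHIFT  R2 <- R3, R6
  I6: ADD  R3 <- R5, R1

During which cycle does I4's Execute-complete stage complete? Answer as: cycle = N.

c1: I1 issues→ADD
c2: I1 reads · I2 issues→SHIFT
c3: I2 reads · I3 issues→MUL
c4: I1 exec-done · I2 exec-done · I3 reads
c5: I1 writes R3 · I2 writes R6
c6: I4 issues→SHIFT
c7: I4 reads
c8: I4 exec-done
c9: I4 writes R2
c10: I3 exec-done · I5 issues→SHIFT
c11: I3 writes R0 · I5 reads · I6 issues→ADD
c12: I5 exec-done · I6 reads
c13: I5 writes R2
c14: I6 exec-done
c15: I6 writes R3

cycle = 8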